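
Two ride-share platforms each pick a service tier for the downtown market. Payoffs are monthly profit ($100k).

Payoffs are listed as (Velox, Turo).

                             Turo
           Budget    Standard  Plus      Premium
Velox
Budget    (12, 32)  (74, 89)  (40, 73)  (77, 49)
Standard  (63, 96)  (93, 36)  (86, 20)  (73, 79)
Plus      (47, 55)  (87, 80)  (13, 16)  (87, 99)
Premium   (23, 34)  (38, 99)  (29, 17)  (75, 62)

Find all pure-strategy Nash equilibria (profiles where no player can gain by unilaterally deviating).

Mark each player's best response to every combination of opponents' strategies; a profile where every player is best-responding is a pure Nash equilibrium.
Velox against Budget: payoffs 12, 63, 47, 23 → best response Standard.
Velox against Standard: payoffs 74, 93, 87, 38 → best response Standard.
Velox against Plus: payoffs 40, 86, 13, 29 → best response Standard.
Velox against Premium: payoffs 77, 73, 87, 75 → best response Plus.
Turo against Budget: payoffs 32, 89, 73, 49 → best response Standard.
Turo against Standard: payoffs 96, 36, 20, 79 → best response Budget.
Turo against Plus: payoffs 55, 80, 16, 99 → best response Premium.
Turo against Premium: payoffs 34, 99, 17, 62 → best response Standard.
Mutual best responses: (Standard, Budget); (Plus, Premium).

The pure Nash equilibria are (Standard, Budget), (Plus, Premium).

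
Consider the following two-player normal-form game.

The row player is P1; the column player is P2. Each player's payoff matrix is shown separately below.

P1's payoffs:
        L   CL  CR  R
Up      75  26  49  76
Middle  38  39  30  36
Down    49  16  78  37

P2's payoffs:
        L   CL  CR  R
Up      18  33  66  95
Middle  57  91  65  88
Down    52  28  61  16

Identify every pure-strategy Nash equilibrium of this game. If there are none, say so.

P1 against L: payoffs 75, 38, 49 → best response Up.
P1 against CL: payoffs 26, 39, 16 → best response Middle.
P1 against CR: payoffs 49, 30, 78 → best response Down.
P1 against R: payoffs 76, 36, 37 → best response Up.
P2 against Up: payoffs 18, 33, 66, 95 → best response R.
P2 against Middle: payoffs 57, 91, 65, 88 → best response CL.
P2 against Down: payoffs 52, 28, 61, 16 → best response CR.
Mutual best responses: (Up, R); (Middle, CL); (Down, CR).

The pure Nash equilibria are (Up, R) and (Middle, CL) and (Down, CR).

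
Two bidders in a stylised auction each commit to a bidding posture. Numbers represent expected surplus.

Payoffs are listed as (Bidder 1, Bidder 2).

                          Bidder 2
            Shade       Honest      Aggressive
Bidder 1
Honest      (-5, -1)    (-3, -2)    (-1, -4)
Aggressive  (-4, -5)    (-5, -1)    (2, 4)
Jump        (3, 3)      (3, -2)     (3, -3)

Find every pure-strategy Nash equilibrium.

Check each profile: it is a Nash equilibrium iff no player can strictly gain by switching unilaterally.
(Honest, Shade): Bidder 1 can switch to Aggressive (-5 → -4). Not NE.
(Honest, Honest): Bidder 1 can switch to Jump (-3 → 3). Not NE.
(Honest, Aggressive): Bidder 1 can switch to Aggressive (-1 → 2). Not NE.
(Aggressive, Shade): Bidder 1 can switch to Jump (-4 → 3). Not NE.
(Aggressive, Honest): Bidder 1 can switch to Honest (-5 → -3). Not NE.
(Aggressive, Aggressive): Bidder 1 can switch to Jump (2 → 3). Not NE.
(Jump, Shade): Bidder 1 gets 3, best alternative -4; Bidder 2 gets 3, best alternative -2. No profitable deviation — NE.
(The remaining 2 profiles each have a profitable deviation by the same check.)

The unique pure-strategy Nash equilibrium is (Jump, Shade).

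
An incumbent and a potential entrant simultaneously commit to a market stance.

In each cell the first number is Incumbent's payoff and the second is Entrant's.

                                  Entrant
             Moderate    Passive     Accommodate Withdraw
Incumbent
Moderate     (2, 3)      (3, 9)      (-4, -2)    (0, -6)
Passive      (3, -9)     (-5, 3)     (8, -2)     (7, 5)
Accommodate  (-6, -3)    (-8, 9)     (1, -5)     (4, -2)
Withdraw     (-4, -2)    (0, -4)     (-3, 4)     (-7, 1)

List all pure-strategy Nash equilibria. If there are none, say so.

Pure-strategy Nash equilibria: (Moderate, Passive), (Passive, Withdraw)

Incumbent against Moderate: payoffs 2, 3, -6, -4 → best response Passive.
Incumbent against Passive: payoffs 3, -5, -8, 0 → best response Moderate.
Incumbent against Accommodate: payoffs -4, 8, 1, -3 → best response Passive.
Incumbent against Withdraw: payoffs 0, 7, 4, -7 → best response Passive.
Entrant against Moderate: payoffs 3, 9, -2, -6 → best response Passive.
Entrant against Passive: payoffs -9, 3, -2, 5 → best response Withdraw.
Entrant against Accommodate: payoffs -3, 9, -5, -2 → best response Passive.
Entrant against Withdraw: payoffs -2, -4, 4, 1 → best response Accommodate.
Mutual best responses: (Moderate, Passive); (Passive, Withdraw).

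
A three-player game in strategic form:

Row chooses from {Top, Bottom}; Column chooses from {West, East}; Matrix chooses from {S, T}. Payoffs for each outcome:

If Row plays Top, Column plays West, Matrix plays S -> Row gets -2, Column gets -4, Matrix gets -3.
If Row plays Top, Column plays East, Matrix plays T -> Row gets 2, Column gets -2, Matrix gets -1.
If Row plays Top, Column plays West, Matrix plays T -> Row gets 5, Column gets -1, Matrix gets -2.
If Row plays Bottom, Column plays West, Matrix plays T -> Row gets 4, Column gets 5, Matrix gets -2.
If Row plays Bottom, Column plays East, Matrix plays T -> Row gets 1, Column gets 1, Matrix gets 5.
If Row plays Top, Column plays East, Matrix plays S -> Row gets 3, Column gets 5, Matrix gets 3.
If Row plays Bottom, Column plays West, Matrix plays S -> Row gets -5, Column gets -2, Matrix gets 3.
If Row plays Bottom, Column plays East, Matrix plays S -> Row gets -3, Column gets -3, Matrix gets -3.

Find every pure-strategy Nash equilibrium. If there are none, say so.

(Top, West, S): Column can switch to East (-4 → 5). Not NE.
(Top, West, T): Row gets 5, best alternative 4; Column gets -1, best alternative -2; Matrix gets -2, best alternative -3. No profitable deviation — NE.
(Top, East, S): Row gets 3, best alternative -3; Column gets 5, best alternative -4; Matrix gets 3, best alternative -1. No profitable deviation — NE.
(Top, East, T): Column can switch to West (-2 → -1). Not NE.
(Bottom, West, S): Row can switch to Top (-5 → -2). Not NE.
(Bottom, West, T): Row can switch to Top (4 → 5). Not NE.
(Bottom, East, S): Row can switch to Top (-3 → 3). Not NE.
(Bottom, East, T): Row can switch to Top (1 → 2). Not NE.

The pure Nash equilibria are (Top, West, T) and (Top, East, S).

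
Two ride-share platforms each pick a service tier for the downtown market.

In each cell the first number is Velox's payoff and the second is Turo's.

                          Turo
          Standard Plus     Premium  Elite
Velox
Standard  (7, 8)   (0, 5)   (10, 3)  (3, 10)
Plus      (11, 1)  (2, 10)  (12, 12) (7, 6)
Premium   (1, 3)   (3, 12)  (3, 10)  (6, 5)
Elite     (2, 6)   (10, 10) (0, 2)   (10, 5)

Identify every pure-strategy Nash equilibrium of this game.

(Plus, Premium); (Elite, Plus)

(Standard, Standard): Velox can switch to Plus (7 → 11). Not NE.
(Standard, Plus): Velox can switch to Plus (0 → 2). Not NE.
(Standard, Premium): Velox can switch to Plus (10 → 12). Not NE.
(Standard, Elite): Velox can switch to Plus (3 → 7). Not NE.
(Plus, Standard): Turo can switch to Plus (1 → 10). Not NE.
(Plus, Plus): Velox can switch to Premium (2 → 3). Not NE.
(Plus, Premium): Velox gets 12, best alternative 10; Turo gets 12, best alternative 10. No profitable deviation — NE.
(Plus, Elite): Velox can switch to Elite (7 → 10). Not NE.
(Premium, Standard): Velox can switch to Standard (1 → 7). Not NE.
(Premium, Plus): Velox can switch to Elite (3 → 10). Not NE.
(Premium, Premium): Velox can switch to Standard (3 → 10). Not NE.
(Premium, Elite): Velox can switch to Plus (6 → 7). Not NE.
(Elite, Standard): Velox can switch to Standard (2 → 7). Not NE.
(Elite, Plus): Velox gets 10, best alternative 3; Turo gets 10, best alternative 6. No profitable deviation — NE.
(The remaining 2 profiles each have a profitable deviation by the same check.)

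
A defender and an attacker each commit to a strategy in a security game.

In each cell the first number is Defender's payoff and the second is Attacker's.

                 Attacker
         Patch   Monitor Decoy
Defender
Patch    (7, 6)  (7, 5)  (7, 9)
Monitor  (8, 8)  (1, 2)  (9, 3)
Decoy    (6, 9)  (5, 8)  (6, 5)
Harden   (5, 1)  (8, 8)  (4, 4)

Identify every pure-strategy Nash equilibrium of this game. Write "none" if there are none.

(Monitor, Patch); (Harden, Monitor)

Defender against Patch: payoffs 7, 8, 6, 5 → best response Monitor.
Defender against Monitor: payoffs 7, 1, 5, 8 → best response Harden.
Defender against Decoy: payoffs 7, 9, 6, 4 → best response Monitor.
Attacker against Patch: payoffs 6, 5, 9 → best response Decoy.
Attacker against Monitor: payoffs 8, 2, 3 → best response Patch.
Attacker against Decoy: payoffs 9, 8, 5 → best response Patch.
Attacker against Harden: payoffs 1, 8, 4 → best response Monitor.
Mutual best responses: (Monitor, Patch); (Harden, Monitor).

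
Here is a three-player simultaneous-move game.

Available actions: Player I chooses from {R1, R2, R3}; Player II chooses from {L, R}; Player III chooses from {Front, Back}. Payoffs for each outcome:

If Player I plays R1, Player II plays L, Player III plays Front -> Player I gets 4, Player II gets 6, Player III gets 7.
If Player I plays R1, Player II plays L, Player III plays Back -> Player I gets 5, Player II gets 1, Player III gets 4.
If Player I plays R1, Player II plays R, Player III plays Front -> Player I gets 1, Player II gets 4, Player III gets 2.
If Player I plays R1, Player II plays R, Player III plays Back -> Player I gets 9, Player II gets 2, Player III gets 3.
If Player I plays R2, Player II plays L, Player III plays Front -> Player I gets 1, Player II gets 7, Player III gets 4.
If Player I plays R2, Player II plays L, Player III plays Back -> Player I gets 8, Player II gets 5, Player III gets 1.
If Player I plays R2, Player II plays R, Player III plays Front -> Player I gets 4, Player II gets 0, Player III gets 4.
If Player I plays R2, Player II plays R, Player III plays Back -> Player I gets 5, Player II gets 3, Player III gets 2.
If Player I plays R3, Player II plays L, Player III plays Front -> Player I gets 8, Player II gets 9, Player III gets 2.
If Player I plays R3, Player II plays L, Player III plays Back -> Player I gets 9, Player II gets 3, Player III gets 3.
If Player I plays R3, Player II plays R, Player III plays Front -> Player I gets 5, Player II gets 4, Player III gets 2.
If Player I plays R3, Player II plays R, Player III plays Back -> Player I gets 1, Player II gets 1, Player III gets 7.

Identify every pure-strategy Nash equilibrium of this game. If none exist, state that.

The pure Nash equilibria are (R1, R, Back) and (R3, L, Back).

Player I against (L, Front): payoffs 4, 1, 8 → best response R3.
Player I against (L, Back): payoffs 5, 8, 9 → best response R3.
Player I against (R, Front): payoffs 1, 4, 5 → best response R3.
Player I against (R, Back): payoffs 9, 5, 1 → best response R1.
Player II against (R1, Front): payoffs 6, 4 → best response L.
Player II against (R1, Back): payoffs 1, 2 → best response R.
Player II against (R2, Front): payoffs 7, 0 → best response L.
Player II against (R2, Back): payoffs 5, 3 → best response L.
Player II against (R3, Front): payoffs 9, 4 → best response L.
Player II against (R3, Back): payoffs 3, 1 → best response L.
Player III against (R1, L): payoffs 7, 4 → best response Front.
Player III against (R1, R): payoffs 2, 3 → best response Back.
Player III against (R2, L): payoffs 4, 1 → best response Front.
Player III against (R2, R): payoffs 4, 2 → best response Front.
Player III against (R3, L): payoffs 2, 3 → best response Back.
Player III against (R3, R): payoffs 2, 7 → best response Back.
Mutual best responses: (R1, R, Back); (R3, L, Back).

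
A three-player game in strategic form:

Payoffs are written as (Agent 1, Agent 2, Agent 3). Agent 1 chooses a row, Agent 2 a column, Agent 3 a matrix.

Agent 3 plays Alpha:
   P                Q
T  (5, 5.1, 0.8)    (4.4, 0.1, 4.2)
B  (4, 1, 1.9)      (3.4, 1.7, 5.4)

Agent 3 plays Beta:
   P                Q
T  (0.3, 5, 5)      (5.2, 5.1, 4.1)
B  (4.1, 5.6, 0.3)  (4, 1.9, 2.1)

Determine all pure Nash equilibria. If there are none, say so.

Mark each player's best response to every combination of opponents' strategies; a profile where every player is best-responding is a pure Nash equilibrium.
Agent 1 against (P, Alpha): payoffs 5, 4 → best response T.
Agent 1 against (P, Beta): payoffs 0.3, 4.1 → best response B.
Agent 1 against (Q, Alpha): payoffs 4.4, 3.4 → best response T.
Agent 1 against (Q, Beta): payoffs 5.2, 4 → best response T.
Agent 2 against (T, Alpha): payoffs 5.1, 0.1 → best response P.
Agent 2 against (T, Beta): payoffs 5, 5.1 → best response Q.
Agent 2 against (B, Alpha): payoffs 1, 1.7 → best response Q.
Agent 2 against (B, Beta): payoffs 5.6, 1.9 → best response P.
Agent 3 against (T, P): payoffs 0.8, 5 → best response Beta.
Agent 3 against (T, Q): payoffs 4.2, 4.1 → best response Alpha.
Agent 3 against (B, P): payoffs 1.9, 0.3 → best response Alpha.
Agent 3 against (B, Q): payoffs 5.4, 2.1 → best response Alpha.
No profile is a mutual best response for all players.

No pure-strategy Nash equilibrium.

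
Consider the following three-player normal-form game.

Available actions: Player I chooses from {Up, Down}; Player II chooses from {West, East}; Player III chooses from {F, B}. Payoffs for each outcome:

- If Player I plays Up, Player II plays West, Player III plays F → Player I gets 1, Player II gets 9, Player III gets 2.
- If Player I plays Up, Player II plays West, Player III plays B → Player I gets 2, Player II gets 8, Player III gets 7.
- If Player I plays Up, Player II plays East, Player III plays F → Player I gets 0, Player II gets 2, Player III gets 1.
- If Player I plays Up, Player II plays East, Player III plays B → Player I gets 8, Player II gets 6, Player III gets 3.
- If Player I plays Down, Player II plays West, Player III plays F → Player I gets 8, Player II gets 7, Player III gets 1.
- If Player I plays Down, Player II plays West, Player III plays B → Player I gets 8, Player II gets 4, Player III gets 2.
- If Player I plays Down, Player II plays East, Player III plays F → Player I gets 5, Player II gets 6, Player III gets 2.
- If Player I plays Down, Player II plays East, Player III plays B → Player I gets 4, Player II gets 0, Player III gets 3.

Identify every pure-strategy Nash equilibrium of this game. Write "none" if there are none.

(Up, West, F): Player I can switch to Down (1 → 8). Not NE.
(Up, West, B): Player I can switch to Down (2 → 8). Not NE.
(Up, East, F): Player I can switch to Down (0 → 5). Not NE.
(Up, East, B): Player II can switch to West (6 → 8). Not NE.
(Down, West, F): Player III can switch to B (1 → 2). Not NE.
(Down, West, B): Player I gets 8, best alternative 2; Player II gets 4, best alternative 0; Player III gets 2, best alternative 1. No profitable deviation — NE.
(Down, East, F): Player II can switch to West (6 → 7). Not NE.
(Down, East, B): Player I can switch to Up (4 → 8). Not NE.

The unique pure-strategy Nash equilibrium is (Down, West, B).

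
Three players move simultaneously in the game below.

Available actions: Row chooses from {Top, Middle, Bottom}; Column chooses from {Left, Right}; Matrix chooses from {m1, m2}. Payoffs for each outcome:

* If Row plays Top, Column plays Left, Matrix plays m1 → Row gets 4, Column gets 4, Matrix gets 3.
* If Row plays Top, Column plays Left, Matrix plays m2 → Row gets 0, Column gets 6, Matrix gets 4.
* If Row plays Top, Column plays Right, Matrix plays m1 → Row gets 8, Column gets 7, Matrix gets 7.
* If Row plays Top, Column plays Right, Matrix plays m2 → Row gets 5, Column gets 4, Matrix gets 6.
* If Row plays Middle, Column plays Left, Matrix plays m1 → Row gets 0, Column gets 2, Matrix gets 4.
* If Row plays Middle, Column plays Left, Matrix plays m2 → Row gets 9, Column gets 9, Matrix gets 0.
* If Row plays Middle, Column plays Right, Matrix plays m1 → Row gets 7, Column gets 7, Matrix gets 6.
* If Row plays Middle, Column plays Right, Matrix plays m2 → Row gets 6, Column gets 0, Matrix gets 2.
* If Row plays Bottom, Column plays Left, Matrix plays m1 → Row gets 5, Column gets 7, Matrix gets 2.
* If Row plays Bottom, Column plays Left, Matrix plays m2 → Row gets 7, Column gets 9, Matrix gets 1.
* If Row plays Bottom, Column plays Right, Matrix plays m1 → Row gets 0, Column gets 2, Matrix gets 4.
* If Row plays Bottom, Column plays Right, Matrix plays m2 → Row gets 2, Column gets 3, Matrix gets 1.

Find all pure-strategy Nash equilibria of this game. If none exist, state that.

(Top, Right, m1), (Bottom, Left, m1)

(Top, Left, m1): Row can switch to Bottom (4 → 5). Not NE.
(Top, Left, m2): Row can switch to Middle (0 → 9). Not NE.
(Top, Right, m1): Row gets 8, best alternative 7; Column gets 7, best alternative 4; Matrix gets 7, best alternative 6. No profitable deviation — NE.
(Top, Right, m2): Row can switch to Middle (5 → 6). Not NE.
(Middle, Left, m1): Row can switch to Top (0 → 4). Not NE.
(Middle, Left, m2): Matrix can switch to m1 (0 → 4). Not NE.
(Middle, Right, m1): Row can switch to Top (7 → 8). Not NE.
(Middle, Right, m2): Column can switch to Left (0 → 9). Not NE.
(Bottom, Left, m1): Row gets 5, best alternative 4; Column gets 7, best alternative 2; Matrix gets 2, best alternative 1. No profitable deviation — NE.
(Bottom, Left, m2): Row can switch to Middle (7 → 9). Not NE.
(Bottom, Right, m1): Row can switch to Top (0 → 8). Not NE.
(Bottom, Right, m2): Row can switch to Top (2 → 5). Not NE.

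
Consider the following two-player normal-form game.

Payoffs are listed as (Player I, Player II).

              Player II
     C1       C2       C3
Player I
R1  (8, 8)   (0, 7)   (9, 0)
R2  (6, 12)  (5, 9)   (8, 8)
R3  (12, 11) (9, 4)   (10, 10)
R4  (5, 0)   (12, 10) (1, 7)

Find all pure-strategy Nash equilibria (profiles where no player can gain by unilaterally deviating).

For each strategy profile, look for a profitable unilateral deviation.
(R1, C1): Player I can switch to R3 (8 → 12). Not NE.
(R1, C2): Player I can switch to R2 (0 → 5). Not NE.
(R1, C3): Player I can switch to R3 (9 → 10). Not NE.
(R2, C1): Player I can switch to R1 (6 → 8). Not NE.
(R2, C2): Player I can switch to R3 (5 → 9). Not NE.
(R2, C3): Player I can switch to R1 (8 → 9). Not NE.
(R3, C1): Player I gets 12, best alternative 8; Player II gets 11, best alternative 10. No profitable deviation — NE.
(R3, C2): Player I can switch to R4 (9 → 12). Not NE.
(R3, C3): Player II can switch to C1 (10 → 11). Not NE.
(R4, C1): Player I can switch to R1 (5 → 8). Not NE.
(R4, C2): Player I gets 12, best alternative 9; Player II gets 10, best alternative 7. No profitable deviation — NE.
(R4, C3): Player I can switch to R1 (1 → 9). Not NE.

(R3, C1); (R4, C2)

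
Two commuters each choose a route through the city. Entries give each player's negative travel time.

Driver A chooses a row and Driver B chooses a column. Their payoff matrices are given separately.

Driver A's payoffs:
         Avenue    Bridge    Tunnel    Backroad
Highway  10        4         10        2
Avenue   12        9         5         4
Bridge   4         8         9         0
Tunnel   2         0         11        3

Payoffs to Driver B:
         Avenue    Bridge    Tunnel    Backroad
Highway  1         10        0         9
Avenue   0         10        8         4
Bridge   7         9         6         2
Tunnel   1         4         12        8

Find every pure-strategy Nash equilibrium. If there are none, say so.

(Highway, Avenue): Driver A can switch to Avenue (10 → 12). Not NE.
(Highway, Bridge): Driver A can switch to Avenue (4 → 9). Not NE.
(Highway, Tunnel): Driver A can switch to Tunnel (10 → 11). Not NE.
(Highway, Backroad): Driver A can switch to Avenue (2 → 4). Not NE.
(Avenue, Avenue): Driver B can switch to Bridge (0 → 10). Not NE.
(Avenue, Bridge): Driver A gets 9, best alternative 8; Driver B gets 10, best alternative 8. No profitable deviation — NE.
(Avenue, Tunnel): Driver A can switch to Highway (5 → 10). Not NE.
(Avenue, Backroad): Driver B can switch to Bridge (4 → 10). Not NE.
(Bridge, Avenue): Driver A can switch to Highway (4 → 10). Not NE.
(Bridge, Bridge): Driver A can switch to Avenue (8 → 9). Not NE.
(Bridge, Tunnel): Driver A can switch to Highway (9 → 10). Not NE.
(Bridge, Backroad): Driver A can switch to Highway (0 → 2). Not NE.
(Tunnel, Avenue): Driver A can switch to Highway (2 → 10). Not NE.
(Tunnel, Tunnel): Driver A gets 11, best alternative 10; Driver B gets 12, best alternative 8. No profitable deviation — NE.
(The remaining 2 profiles each have a profitable deviation by the same check.)

The pure Nash equilibria are (Avenue, Bridge), (Tunnel, Tunnel).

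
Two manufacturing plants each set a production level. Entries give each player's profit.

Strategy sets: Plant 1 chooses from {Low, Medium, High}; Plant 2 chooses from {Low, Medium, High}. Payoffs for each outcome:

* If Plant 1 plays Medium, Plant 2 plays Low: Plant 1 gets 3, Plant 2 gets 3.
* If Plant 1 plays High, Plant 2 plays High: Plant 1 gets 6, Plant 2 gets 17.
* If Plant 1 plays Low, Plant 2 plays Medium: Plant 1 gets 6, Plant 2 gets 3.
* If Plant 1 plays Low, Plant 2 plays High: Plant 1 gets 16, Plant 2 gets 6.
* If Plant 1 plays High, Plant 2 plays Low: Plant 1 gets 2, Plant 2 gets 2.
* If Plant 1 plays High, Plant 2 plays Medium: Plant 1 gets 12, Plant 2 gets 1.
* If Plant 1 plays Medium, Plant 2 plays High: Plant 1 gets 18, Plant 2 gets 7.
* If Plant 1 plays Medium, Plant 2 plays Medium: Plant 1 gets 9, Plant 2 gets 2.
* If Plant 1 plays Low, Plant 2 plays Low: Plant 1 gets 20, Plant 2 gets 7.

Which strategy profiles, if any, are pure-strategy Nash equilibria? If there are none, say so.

For each player, find the best response to each opponent profile; mutual best responses are the pure NE.
Plant 1 against Low: payoffs 20, 3, 2 → best response Low.
Plant 1 against Medium: payoffs 6, 9, 12 → best response High.
Plant 1 against High: payoffs 16, 18, 6 → best response Medium.
Plant 2 against Low: payoffs 7, 3, 6 → best response Low.
Plant 2 against Medium: payoffs 3, 2, 7 → best response High.
Plant 2 against High: payoffs 2, 1, 17 → best response High.
Mutual best responses: (Low, Low); (Medium, High).

Pure-strategy Nash equilibria: (Low, Low); (Medium, High)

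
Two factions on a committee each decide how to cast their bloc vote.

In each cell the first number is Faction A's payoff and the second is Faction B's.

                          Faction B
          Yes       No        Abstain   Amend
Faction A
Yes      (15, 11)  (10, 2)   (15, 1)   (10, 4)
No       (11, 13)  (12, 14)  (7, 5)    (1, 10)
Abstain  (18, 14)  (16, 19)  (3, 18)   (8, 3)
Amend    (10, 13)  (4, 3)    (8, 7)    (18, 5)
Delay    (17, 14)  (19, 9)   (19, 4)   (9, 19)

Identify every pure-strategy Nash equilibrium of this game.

Faction A against Yes: payoffs 15, 11, 18, 10, 17 → best response Abstain.
Faction A against No: payoffs 10, 12, 16, 4, 19 → best response Delay.
Faction A against Abstain: payoffs 15, 7, 3, 8, 19 → best response Delay.
Faction A against Amend: payoffs 10, 1, 8, 18, 9 → best response Amend.
Faction B against Yes: payoffs 11, 2, 1, 4 → best response Yes.
Faction B against No: payoffs 13, 14, 5, 10 → best response No.
Faction B against Abstain: payoffs 14, 19, 18, 3 → best response No.
Faction B against Amend: payoffs 13, 3, 7, 5 → best response Yes.
Faction B against Delay: payoffs 14, 9, 4, 19 → best response Amend.
No profile is a mutual best response for all players.

none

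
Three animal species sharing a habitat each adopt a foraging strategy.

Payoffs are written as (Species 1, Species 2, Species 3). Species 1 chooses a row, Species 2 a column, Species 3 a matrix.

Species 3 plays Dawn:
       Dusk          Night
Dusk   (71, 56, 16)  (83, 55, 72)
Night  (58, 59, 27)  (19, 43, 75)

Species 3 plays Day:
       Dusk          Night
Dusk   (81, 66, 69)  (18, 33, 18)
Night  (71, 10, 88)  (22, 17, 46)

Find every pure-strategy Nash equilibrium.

The unique pure-strategy Nash equilibrium is (Dusk, Dusk, Day).

Species 1 against (Dusk, Dawn): payoffs 71, 58 → best response Dusk.
Species 1 against (Dusk, Day): payoffs 81, 71 → best response Dusk.
Species 1 against (Night, Dawn): payoffs 83, 19 → best response Dusk.
Species 1 against (Night, Day): payoffs 18, 22 → best response Night.
Species 2 against (Dusk, Dawn): payoffs 56, 55 → best response Dusk.
Species 2 against (Dusk, Day): payoffs 66, 33 → best response Dusk.
Species 2 against (Night, Dawn): payoffs 59, 43 → best response Dusk.
Species 2 against (Night, Day): payoffs 10, 17 → best response Night.
Species 3 against (Dusk, Dusk): payoffs 16, 69 → best response Day.
Species 3 against (Dusk, Night): payoffs 72, 18 → best response Dawn.
Species 3 against (Night, Dusk): payoffs 27, 88 → best response Day.
Species 3 against (Night, Night): payoffs 75, 46 → best response Dawn.
Mutual best responses: (Dusk, Dusk, Day).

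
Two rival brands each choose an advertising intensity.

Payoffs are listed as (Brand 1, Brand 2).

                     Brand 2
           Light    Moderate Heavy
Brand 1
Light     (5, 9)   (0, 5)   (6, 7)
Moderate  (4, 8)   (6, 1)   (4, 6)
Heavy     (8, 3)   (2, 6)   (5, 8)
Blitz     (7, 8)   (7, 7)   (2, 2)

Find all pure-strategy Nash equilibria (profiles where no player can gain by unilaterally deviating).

There is no pure-strategy Nash equilibrium.

(Light, Light): Brand 1 can switch to Heavy (5 → 8). Not NE.
(Light, Moderate): Brand 1 can switch to Moderate (0 → 6). Not NE.
(Light, Heavy): Brand 2 can switch to Light (7 → 9). Not NE.
(Moderate, Light): Brand 1 can switch to Light (4 → 5). Not NE.
(Moderate, Moderate): Brand 1 can switch to Blitz (6 → 7). Not NE.
(Moderate, Heavy): Brand 1 can switch to Light (4 → 6). Not NE.
(The remaining 6 profiles each have a profitable deviation by the same check.)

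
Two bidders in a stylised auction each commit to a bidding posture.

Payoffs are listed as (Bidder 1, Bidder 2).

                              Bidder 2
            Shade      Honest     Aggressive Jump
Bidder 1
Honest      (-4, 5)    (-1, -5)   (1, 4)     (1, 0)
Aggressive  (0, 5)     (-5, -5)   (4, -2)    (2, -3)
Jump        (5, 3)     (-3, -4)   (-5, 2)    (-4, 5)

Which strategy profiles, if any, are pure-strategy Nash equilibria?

This game has no pure Nash equilibrium.

Bidder 1 against Shade: payoffs -4, 0, 5 → best response Jump.
Bidder 1 against Honest: payoffs -1, -5, -3 → best response Honest.
Bidder 1 against Aggressive: payoffs 1, 4, -5 → best response Aggressive.
Bidder 1 against Jump: payoffs 1, 2, -4 → best response Aggressive.
Bidder 2 against Honest: payoffs 5, -5, 4, 0 → best response Shade.
Bidder 2 against Aggressive: payoffs 5, -5, -2, -3 → best response Shade.
Bidder 2 against Jump: payoffs 3, -4, 2, 5 → best response Jump.
No profile is a mutual best response for all players.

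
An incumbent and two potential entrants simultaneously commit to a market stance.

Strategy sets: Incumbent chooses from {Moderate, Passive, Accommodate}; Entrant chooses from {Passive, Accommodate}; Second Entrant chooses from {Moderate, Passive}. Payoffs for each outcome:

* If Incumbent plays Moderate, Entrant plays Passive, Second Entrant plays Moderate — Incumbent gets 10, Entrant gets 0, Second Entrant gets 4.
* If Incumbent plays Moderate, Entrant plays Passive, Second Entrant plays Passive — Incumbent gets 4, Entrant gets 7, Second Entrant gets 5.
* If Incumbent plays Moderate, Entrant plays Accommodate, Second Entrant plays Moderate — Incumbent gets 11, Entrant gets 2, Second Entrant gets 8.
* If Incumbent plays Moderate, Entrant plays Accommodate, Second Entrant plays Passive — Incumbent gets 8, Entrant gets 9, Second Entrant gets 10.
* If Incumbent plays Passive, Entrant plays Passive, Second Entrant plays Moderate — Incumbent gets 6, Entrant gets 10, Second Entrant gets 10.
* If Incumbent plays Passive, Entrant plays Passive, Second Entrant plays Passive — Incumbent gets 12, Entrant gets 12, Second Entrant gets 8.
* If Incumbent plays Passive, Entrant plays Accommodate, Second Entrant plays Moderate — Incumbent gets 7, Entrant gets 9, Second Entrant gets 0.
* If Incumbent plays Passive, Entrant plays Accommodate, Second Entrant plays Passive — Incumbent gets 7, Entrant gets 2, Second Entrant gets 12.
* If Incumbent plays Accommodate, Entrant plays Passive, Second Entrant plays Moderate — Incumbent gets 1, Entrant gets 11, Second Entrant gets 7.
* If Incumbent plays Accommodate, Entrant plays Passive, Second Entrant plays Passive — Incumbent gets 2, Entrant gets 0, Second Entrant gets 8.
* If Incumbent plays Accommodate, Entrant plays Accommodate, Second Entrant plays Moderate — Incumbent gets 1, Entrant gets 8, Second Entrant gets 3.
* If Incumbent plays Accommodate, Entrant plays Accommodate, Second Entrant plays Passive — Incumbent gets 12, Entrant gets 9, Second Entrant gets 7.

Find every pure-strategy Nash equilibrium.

For each strategy profile, look for a profitable unilateral deviation.
(Moderate, Passive, Moderate): Entrant can switch to Accommodate (0 → 2). Not NE.
(Moderate, Passive, Passive): Incumbent can switch to Passive (4 → 12). Not NE.
(Moderate, Accommodate, Moderate): Second Entrant can switch to Passive (8 → 10). Not NE.
(Moderate, Accommodate, Passive): Incumbent can switch to Accommodate (8 → 12). Not NE.
(Passive, Passive, Moderate): Incumbent can switch to Moderate (6 → 10). Not NE.
(Passive, Passive, Passive): Second Entrant can switch to Moderate (8 → 10). Not NE.
(Accommodate, Accommodate, Passive): Incumbent gets 12, best alternative 8; Entrant gets 9, best alternative 0; Second Entrant gets 7, best alternative 3. No profitable deviation — NE.
(The remaining 5 profiles each have a profitable deviation by the same check.)

(Accommodate, Accommodate, Passive)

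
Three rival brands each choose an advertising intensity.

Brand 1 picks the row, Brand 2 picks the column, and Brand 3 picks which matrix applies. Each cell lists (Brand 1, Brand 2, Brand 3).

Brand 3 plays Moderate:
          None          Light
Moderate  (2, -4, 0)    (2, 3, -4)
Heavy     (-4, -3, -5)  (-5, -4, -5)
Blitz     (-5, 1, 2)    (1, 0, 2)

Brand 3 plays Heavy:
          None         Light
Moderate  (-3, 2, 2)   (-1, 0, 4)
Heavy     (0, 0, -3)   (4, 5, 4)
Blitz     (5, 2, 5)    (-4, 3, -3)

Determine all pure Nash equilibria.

Pure NE: (Heavy, Light, Heavy)

Brand 1 against (None, Moderate): payoffs 2, -4, -5 → best response Moderate.
Brand 1 against (None, Heavy): payoffs -3, 0, 5 → best response Blitz.
Brand 1 against (Light, Moderate): payoffs 2, -5, 1 → best response Moderate.
Brand 1 against (Light, Heavy): payoffs -1, 4, -4 → best response Heavy.
Brand 2 against (Moderate, Moderate): payoffs -4, 3 → best response Light.
Brand 2 against (Moderate, Heavy): payoffs 2, 0 → best response None.
Brand 2 against (Heavy, Moderate): payoffs -3, -4 → best response None.
Brand 2 against (Heavy, Heavy): payoffs 0, 5 → best response Light.
Brand 2 against (Blitz, Moderate): payoffs 1, 0 → best response None.
Brand 2 against (Blitz, Heavy): payoffs 2, 3 → best response Light.
Brand 3 against (Moderate, None): payoffs 0, 2 → best response Heavy.
Brand 3 against (Moderate, Light): payoffs -4, 4 → best response Heavy.
Brand 3 against (Heavy, None): payoffs -5, -3 → best response Heavy.
Brand 3 against (Heavy, Light): payoffs -5, 4 → best response Heavy.
Brand 3 against (Blitz, None): payoffs 2, 5 → best response Heavy.
Brand 3 against (Blitz, Light): payoffs 2, -3 → best response Moderate.
Mutual best responses: (Heavy, Light, Heavy).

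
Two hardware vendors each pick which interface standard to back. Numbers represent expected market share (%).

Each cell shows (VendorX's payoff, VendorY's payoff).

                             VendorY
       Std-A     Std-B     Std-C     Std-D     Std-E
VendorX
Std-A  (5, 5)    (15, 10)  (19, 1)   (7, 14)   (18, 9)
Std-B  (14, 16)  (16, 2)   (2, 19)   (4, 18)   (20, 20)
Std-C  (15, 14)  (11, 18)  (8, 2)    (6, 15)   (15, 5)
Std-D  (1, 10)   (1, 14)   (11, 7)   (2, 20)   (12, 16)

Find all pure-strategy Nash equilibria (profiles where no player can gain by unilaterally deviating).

(Std-A, Std-D), (Std-B, Std-E)

Mark each player's best response to every combination of opponents' strategies; a profile where every player is best-responding is a pure Nash equilibrium.
VendorX against Std-A: payoffs 5, 14, 15, 1 → best response Std-C.
VendorX against Std-B: payoffs 15, 16, 11, 1 → best response Std-B.
VendorX against Std-C: payoffs 19, 2, 8, 11 → best response Std-A.
VendorX against Std-D: payoffs 7, 4, 6, 2 → best response Std-A.
VendorX against Std-E: payoffs 18, 20, 15, 12 → best response Std-B.
VendorY against Std-A: payoffs 5, 10, 1, 14, 9 → best response Std-D.
VendorY against Std-B: payoffs 16, 2, 19, 18, 20 → best response Std-E.
VendorY against Std-C: payoffs 14, 18, 2, 15, 5 → best response Std-B.
VendorY against Std-D: payoffs 10, 14, 7, 20, 16 → best response Std-D.
Mutual best responses: (Std-A, Std-D); (Std-B, Std-E).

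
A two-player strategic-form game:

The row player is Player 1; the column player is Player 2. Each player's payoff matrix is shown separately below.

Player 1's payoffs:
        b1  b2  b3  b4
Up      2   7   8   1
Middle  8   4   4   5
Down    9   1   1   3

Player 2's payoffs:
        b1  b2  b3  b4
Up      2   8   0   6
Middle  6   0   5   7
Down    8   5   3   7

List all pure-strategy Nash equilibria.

Player 1 against b1: payoffs 2, 8, 9 → best response Down.
Player 1 against b2: payoffs 7, 4, 1 → best response Up.
Player 1 against b3: payoffs 8, 4, 1 → best response Up.
Player 1 against b4: payoffs 1, 5, 3 → best response Middle.
Player 2 against Up: payoffs 2, 8, 0, 6 → best response b2.
Player 2 against Middle: payoffs 6, 0, 5, 7 → best response b4.
Player 2 against Down: payoffs 8, 5, 3, 7 → best response b1.
Mutual best responses: (Up, b2); (Middle, b4); (Down, b1).

Pure-strategy Nash equilibria: (Up, b2) and (Middle, b4) and (Down, b1)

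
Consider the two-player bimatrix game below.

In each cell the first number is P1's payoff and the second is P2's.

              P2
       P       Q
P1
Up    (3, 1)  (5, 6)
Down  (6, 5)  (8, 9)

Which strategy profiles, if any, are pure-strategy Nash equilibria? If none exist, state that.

The unique pure-strategy Nash equilibrium is (Down, Q).

P1 against P: payoffs 3, 6 → best response Down.
P1 against Q: payoffs 5, 8 → best response Down.
P2 against Up: payoffs 1, 6 → best response Q.
P2 against Down: payoffs 5, 9 → best response Q.
Mutual best responses: (Down, Q).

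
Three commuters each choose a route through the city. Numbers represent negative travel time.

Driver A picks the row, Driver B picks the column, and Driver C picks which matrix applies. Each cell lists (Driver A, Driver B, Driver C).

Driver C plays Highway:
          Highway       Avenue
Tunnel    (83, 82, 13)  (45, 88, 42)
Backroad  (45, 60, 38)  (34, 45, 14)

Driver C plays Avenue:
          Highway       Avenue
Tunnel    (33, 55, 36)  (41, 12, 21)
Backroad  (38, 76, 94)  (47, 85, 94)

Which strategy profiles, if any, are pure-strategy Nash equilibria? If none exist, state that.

Mark each player's best response to every combination of opponents' strategies; a profile where every player is best-responding is a pure Nash equilibrium.
Driver A against (Highway, Highway): payoffs 83, 45 → best response Tunnel.
Driver A against (Highway, Avenue): payoffs 33, 38 → best response Backroad.
Driver A against (Avenue, Highway): payoffs 45, 34 → best response Tunnel.
Driver A against (Avenue, Avenue): payoffs 41, 47 → best response Backroad.
Driver B against (Tunnel, Highway): payoffs 82, 88 → best response Avenue.
Driver B against (Tunnel, Avenue): payoffs 55, 12 → best response Highway.
Driver B against (Backroad, Highway): payoffs 60, 45 → best response Highway.
Driver B against (Backroad, Avenue): payoffs 76, 85 → best response Avenue.
Driver C against (Tunnel, Highway): payoffs 13, 36 → best response Avenue.
Driver C against (Tunnel, Avenue): payoffs 42, 21 → best response Highway.
Driver C against (Backroad, Highway): payoffs 38, 94 → best response Avenue.
Driver C against (Backroad, Avenue): payoffs 14, 94 → best response Avenue.
Mutual best responses: (Tunnel, Avenue, Highway); (Backroad, Avenue, Avenue).

Pure-strategy Nash equilibria: (Tunnel, Avenue, Highway), (Backroad, Avenue, Avenue)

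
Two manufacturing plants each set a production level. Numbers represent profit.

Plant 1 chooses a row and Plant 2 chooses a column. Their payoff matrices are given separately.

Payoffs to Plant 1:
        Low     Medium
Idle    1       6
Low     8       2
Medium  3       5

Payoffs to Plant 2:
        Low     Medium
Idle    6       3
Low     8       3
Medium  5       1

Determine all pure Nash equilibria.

Plant 1 against Low: payoffs 1, 8, 3 → best response Low.
Plant 1 against Medium: payoffs 6, 2, 5 → best response Idle.
Plant 2 against Idle: payoffs 6, 3 → best response Low.
Plant 2 against Low: payoffs 8, 3 → best response Low.
Plant 2 against Medium: payoffs 5, 1 → best response Low.
Mutual best responses: (Low, Low).

The unique pure-strategy Nash equilibrium is (Low, Low).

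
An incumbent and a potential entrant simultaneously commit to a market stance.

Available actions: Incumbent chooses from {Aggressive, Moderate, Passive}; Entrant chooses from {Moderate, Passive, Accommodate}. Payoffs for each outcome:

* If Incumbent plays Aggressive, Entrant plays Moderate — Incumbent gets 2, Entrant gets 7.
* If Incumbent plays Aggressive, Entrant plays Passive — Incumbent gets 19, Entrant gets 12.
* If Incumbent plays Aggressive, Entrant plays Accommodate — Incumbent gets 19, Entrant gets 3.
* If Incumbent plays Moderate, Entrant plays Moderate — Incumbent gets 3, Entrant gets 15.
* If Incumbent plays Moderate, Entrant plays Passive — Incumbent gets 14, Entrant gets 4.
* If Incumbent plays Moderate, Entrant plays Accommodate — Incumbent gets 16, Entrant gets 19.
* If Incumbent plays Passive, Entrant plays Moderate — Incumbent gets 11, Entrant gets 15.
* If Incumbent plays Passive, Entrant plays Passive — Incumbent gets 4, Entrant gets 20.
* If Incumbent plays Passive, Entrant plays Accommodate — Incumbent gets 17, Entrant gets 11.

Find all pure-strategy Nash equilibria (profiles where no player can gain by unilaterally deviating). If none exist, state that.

(Aggressive, Moderate): Incumbent can switch to Moderate (2 → 3). Not NE.
(Aggressive, Passive): Incumbent gets 19, best alternative 14; Entrant gets 12, best alternative 7. No profitable deviation — NE.
(Aggressive, Accommodate): Entrant can switch to Moderate (3 → 7). Not NE.
(Moderate, Moderate): Incumbent can switch to Passive (3 → 11). Not NE.
(Moderate, Passive): Incumbent can switch to Aggressive (14 → 19). Not NE.
(Moderate, Accommodate): Incumbent can switch to Aggressive (16 → 19). Not NE.
(Passive, Moderate): Entrant can switch to Passive (15 → 20). Not NE.
(Passive, Passive): Incumbent can switch to Aggressive (4 → 19). Not NE.
(Passive, Accommodate): Incumbent can switch to Aggressive (17 → 19). Not NE.

The unique pure-strategy Nash equilibrium is (Aggressive, Passive).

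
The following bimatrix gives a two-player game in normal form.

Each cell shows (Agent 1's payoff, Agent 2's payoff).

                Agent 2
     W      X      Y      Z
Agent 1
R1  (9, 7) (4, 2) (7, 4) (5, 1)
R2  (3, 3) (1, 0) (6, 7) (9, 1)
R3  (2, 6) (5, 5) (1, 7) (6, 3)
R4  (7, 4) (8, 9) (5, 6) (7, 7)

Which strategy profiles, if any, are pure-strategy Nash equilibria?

Pure-strategy Nash equilibria: (R1, W) and (R4, X)

(R1, W): Agent 1 gets 9, best alternative 7; Agent 2 gets 7, best alternative 4. No profitable deviation — NE.
(R1, X): Agent 1 can switch to R3 (4 → 5). Not NE.
(R1, Y): Agent 2 can switch to W (4 → 7). Not NE.
(R1, Z): Agent 1 can switch to R2 (5 → 9). Not NE.
(R2, W): Agent 1 can switch to R1 (3 → 9). Not NE.
(R2, X): Agent 1 can switch to R1 (1 → 4). Not NE.
(R2, Y): Agent 1 can switch to R1 (6 → 7). Not NE.
(R2, Z): Agent 2 can switch to W (1 → 3). Not NE.
(R3, W): Agent 1 can switch to R1 (2 → 9). Not NE.
(R3, X): Agent 1 can switch to R4 (5 → 8). Not NE.
(R3, Y): Agent 1 can switch to R1 (1 → 7). Not NE.
(R3, Z): Agent 1 can switch to R2 (6 → 9). Not NE.
(R4, W): Agent 1 can switch to R1 (7 → 9). Not NE.
(R4, X): Agent 1 gets 8, best alternative 5; Agent 2 gets 9, best alternative 7. No profitable deviation — NE.
(The remaining 2 profiles each have a profitable deviation by the same check.)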